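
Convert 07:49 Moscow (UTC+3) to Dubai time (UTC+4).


08:49

Time difference = UTC+4 - UTC+3 = +1 hours
New hour = (7 + 1) mod 24
= 8 mod 24 = 8
Minutes unchanged → 08:49


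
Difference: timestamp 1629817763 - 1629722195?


Difference = 1629817763 - 1629722195 = 95568 seconds
In hours: 95568 / 3600 ≈ 26.5
In days: 95568 / 86400 ≈ 1.11

95568 seconds (26.5 hours / 1.11 days)


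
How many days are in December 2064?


Month: December (month 12)
December has 31 days

31 days


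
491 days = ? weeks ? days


Weeks: 491 ÷ 7 = 70 remainder 1

70 weeks 1 days


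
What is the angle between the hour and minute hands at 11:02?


Hour hand = 11×30 + 2×0.5 = 331.0°
Minute hand = 2×6 = 12°
Difference = |331.0 - 12| = 319.0°
Since > 180°: 360 - 319.0 = 41.0°

41.0°


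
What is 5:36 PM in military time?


17:36

Input: 5:36 PM
PM: 5 + 12 = 17


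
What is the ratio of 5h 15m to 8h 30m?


Duration 1: 315 minutes
Duration 2: 510 minutes
Ratio = 315:510
GCD = 15
Simplified = 21:34
As a decimal: 21/34 ≈ 0.62

21:34 (0.62)


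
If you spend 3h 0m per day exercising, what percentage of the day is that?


12.5%

Time: 180 minutes
Day: 1440 minutes
Percentage = (180/1440) × 100 = 12.5%


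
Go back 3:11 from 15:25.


Start: 925 minutes from midnight
Subtract: 191 minutes
Remaining: 925 - 191 = 734
Hours: 12, Minutes: 14

12:14


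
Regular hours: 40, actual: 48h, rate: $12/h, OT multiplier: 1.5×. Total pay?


Regular: 40h × $12 = $480.00
Overtime: 48 - 40 = 8h
OT pay: 8h × $12 × 1.5 = $144.00
Total = $480.00 + $144.00 = $624.00

$624.00


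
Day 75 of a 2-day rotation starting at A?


Shifts: A, B
Start: A (index 0)
Day 75: (0 + 75 - 1) mod 2
= 74 mod 2
= 0
Index 0 → shift A

Shift A


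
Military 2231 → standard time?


Hour: 22
22 - 12 = 10 → PM

10:31 PM


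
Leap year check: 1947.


Rules: divisible by 4 AND (not by 100 OR by 400)
1947 ÷ 4 = 486 remainder 3 → not divisible by 4
Not divisible by 4 → not a leap year

No


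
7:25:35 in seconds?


26735 seconds

Hours: 7 × 3600 = 25200
Minutes: 25 × 60 = 1500
Seconds: 35
Total = 25200 + 1500 + 35 = 26735


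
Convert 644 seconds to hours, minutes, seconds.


Hours: 644 ÷ 3600 = 0 remainder 644
Minutes: 644 ÷ 60 = 10 remainder 44
Seconds: 44

0h 10m 44s


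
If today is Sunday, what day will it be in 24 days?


Wednesday

Start: Sunday (index 6)
(6 + 24) mod 7
= 30 mod 7
= 2
Index 2 → Wednesday


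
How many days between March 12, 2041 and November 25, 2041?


258 days

From March 12, 2041 to November 25, 2041
Rest of March 2041: 31 - 12 = 19
Full months: April 30, May 31, June 30, July 31, August 31, September 30, October 31
Days into November 2041: 25
Total = 19 + 30 + 31 + 30 + 31 + 31 + 30 + 31 + 25 = 258 days


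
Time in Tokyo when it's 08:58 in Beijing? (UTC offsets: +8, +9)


09:58

Time difference = UTC+9 - UTC+8 = +1 hours
New hour = (8 + 1) mod 24
= 9 mod 24 = 9
Minutes unchanged → 09:58


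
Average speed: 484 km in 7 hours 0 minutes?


Distance: 484 km
Time: 7 hours
Speed = 484 / 7 ≈ 69.1 km/h

69.1 km/h


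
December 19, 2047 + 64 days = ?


February 21, 2048

Start: December 19, 2047
Add 64 days
December 19 → January 1: 31 - 19 + 1 = 13 days (64 - 13 = 51 left)
January 1 → February 1: 31 - 1 + 1 = 31 days (51 - 31 = 20 left)
February 1 + 20 = February 21, 2048


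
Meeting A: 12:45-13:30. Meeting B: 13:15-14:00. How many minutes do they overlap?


15 minutes

Meeting A: 765-810 (in minutes from midnight)
Meeting B: 795-840
Overlap start = max(765, 795) = 795
Overlap end = min(810, 840) = 810
Overlap = max(0, 810 - 795) = 15 min


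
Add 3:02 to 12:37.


Start: 757 minutes from midnight
Add: 182 minutes
Total: 939 minutes
Hours: 939 ÷ 60 = 15 remainder 39

15:39


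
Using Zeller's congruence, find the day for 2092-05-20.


Tuesday

Zeller's congruence:
q=20, m=5, k=92, j=20
h = (20 + ⌊13×6/5⌋ + 92 + ⌊92/4⌋ + ⌊20/4⌋ - 2×20) mod 7
= (20 + 15 + 92 + 23 + 5 - 40) mod 7
= 115 mod 7 = 3
h=3 → Tuesday


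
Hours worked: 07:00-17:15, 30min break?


Total time = (17×60+15) - (7×60+0)
= 1035 - 420 = 615 min
Minus break: 615 - 30 = 585 min
= 9h 45m

9h 45m (585 minutes)


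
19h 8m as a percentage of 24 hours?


Total minutes: 19×60 + 8 = 1148
Day = 24×60 = 1440 minutes
Fraction = 1148/1440 ≈ 0.7972
As a percentage: 1148/1440 × 100 ≈ 79.72%

0.7972 (79.72%)


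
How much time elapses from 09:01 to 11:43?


2h 42m

End time in minutes: 11×60 + 43 = 703
Start time in minutes: 9×60 + 1 = 541
Difference = 703 - 541 = 162 minutes
= 2 hours 42 minutes


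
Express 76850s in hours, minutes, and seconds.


21h 20m 50s

Hours: 76850 ÷ 3600 = 21 remainder 1250
Minutes: 1250 ÷ 60 = 20 remainder 50
Seconds: 50


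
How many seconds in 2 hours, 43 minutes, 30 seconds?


Hours: 2 × 3600 = 7200
Minutes: 43 × 60 = 2580
Seconds: 30
Total = 7200 + 2580 + 30 = 9810

9810 seconds


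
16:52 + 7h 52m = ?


00:44 (next day)

Start: 1012 minutes from midnight
Add: 472 minutes
Total: 1484 minutes
Hours: 1484 ÷ 60 = 24 remainder 44
24 ≥ 24 → 24 - 24 = 0 (next day)


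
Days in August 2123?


Month: August (month 8)
August has 31 days

31 days


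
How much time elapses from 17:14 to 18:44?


End time in minutes: 18×60 + 44 = 1124
Start time in minutes: 17×60 + 14 = 1034
Difference = 1124 - 1034 = 90 minutes
= 1 hours 30 minutes

1h 30m


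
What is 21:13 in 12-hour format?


9:13 PM

Hour: 21
21 - 12 = 9 → PM


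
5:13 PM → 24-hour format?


17:13

Input: 5:13 PM
PM: 5 + 12 = 17


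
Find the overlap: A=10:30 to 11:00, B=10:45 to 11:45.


Meeting A: 630-660 (in minutes from midnight)
Meeting B: 645-705
Overlap start = max(630, 645) = 645
Overlap end = min(660, 705) = 660
Overlap = max(0, 660 - 645) = 15 min

15 minutes


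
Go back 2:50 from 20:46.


Start: 1246 minutes from midnight
Subtract: 170 minutes
Remaining: 1246 - 170 = 1076
Hours: 17, Minutes: 56

17:56


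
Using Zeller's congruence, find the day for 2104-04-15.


Zeller's congruence:
q=15, m=4, k=4, j=21
h = (15 + ⌊13×5/5⌋ + 4 + ⌊4/4⌋ + ⌊21/4⌋ - 2×21) mod 7
= (15 + 13 + 4 + 1 + 5 - 42) mod 7
= -4 mod 7 = 3
h=3 → Tuesday

Tuesday


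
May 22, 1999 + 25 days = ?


Start: May 22, 1999
Add 25 days
May 22 → June 1: 31 - 22 + 1 = 10 days (25 - 10 = 15 left)
June 1 + 15 = June 16, 1999

June 16, 1999


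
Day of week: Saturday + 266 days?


Saturday

Start: Saturday (index 5)
(5 + 266) mod 7
= 271 mod 7
= 5
Index 5 → Saturday


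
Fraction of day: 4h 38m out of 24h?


0.1931 (19.31%)

Total minutes: 4×60 + 38 = 278
Day = 24×60 = 1440 minutes
Fraction = 278/1440 ≈ 0.1931
As a percentage: 278/1440 × 100 ≈ 19.31%


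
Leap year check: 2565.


No

Rules: divisible by 4 AND (not by 100 OR by 400)
2565 ÷ 4 = 641 remainder 1 → not divisible by 4
Not divisible by 4 → not a leap year


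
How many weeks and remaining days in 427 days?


Weeks: 427 ÷ 7 = 61 remainder 0

61 weeks 0 days


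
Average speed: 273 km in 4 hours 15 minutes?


64.2 km/h

Distance: 273 km
Time: 4h 15m = 255 min = 255/60 = 17/4 hours
Speed = 273 ÷ (17/4) = 273 × 4 / 17 = 1092/17 ≈ 64.2 km/h


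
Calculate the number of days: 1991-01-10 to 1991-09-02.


From January 10, 1991 to September 2, 1991
Rest of January 1991: 31 - 10 = 21
Full months: February 1991 28, March 31, April 30, May 31, June 30, July 31, August 31
Days into September 1991: 2
Total = 21 + 28 + 31 + 30 + 31 + 30 + 31 + 31 + 2 = 235 days

235 days


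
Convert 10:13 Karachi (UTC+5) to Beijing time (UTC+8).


13:13

Time difference = UTC+8 - UTC+5 = +3 hours
New hour = (10 + 3) mod 24
= 13 mod 24 = 13
Minutes unchanged → 13:13


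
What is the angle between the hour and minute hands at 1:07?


Hour hand = 1×30 + 7×0.5 = 33.5°
Minute hand = 7×6 = 42°
Difference = |33.5 - 42| = 8.5°

8.5°


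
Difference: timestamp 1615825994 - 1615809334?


16660 seconds (4.6 hours / 0.19 days)

Difference = 1615825994 - 1615809334 = 16660 seconds
In hours: 16660 / 3600 ≈ 4.6
In days: 16660 / 86400 ≈ 0.19


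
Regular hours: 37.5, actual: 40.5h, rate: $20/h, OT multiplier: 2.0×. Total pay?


Regular: 37.5h × $20 = $750.00
Overtime: 40.5 - 37.5 = 3.0h
OT pay: 3.0h × $20 × 2.0 = $120.00
Total = $750.00 + $120.00 = $870.00

$870.00


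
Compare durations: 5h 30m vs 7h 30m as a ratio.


Duration 1: 330 minutes
Duration 2: 450 minutes
Ratio = 330:450
GCD = 30
Simplified = 11:15
As a decimal: 11/15 ≈ 0.73

11:15 (0.73)


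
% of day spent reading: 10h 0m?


41.7%

Time: 600 minutes
Day: 1440 minutes
Percentage = (600/1440) × 100 ≈ 41.7%


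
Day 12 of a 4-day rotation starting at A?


Shifts: A, B, C, D
Start: A (index 0)
Day 12: (0 + 12 - 1) mod 4
= 11 mod 4
= 3
Index 3 → shift D

Shift D


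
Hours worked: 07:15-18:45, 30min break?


11h 0m (660 minutes)

Total time = (18×60+45) - (7×60+15)
= 1125 - 435 = 690 min
Minus break: 690 - 30 = 660 min
= 11h 0m


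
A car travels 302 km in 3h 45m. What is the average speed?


80.5 km/h

Distance: 302 km
Time: 3h 45m = 225 min = 225/60 = 15/4 hours
Speed = 302 ÷ (15/4) = 302 × 4 / 15 = 1208/15 ≈ 80.5 km/h


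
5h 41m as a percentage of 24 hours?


0.2368 (23.68%)

Total minutes: 5×60 + 41 = 341
Day = 24×60 = 1440 minutes
Fraction = 341/1440 ≈ 0.2368
As a percentage: 341/1440 × 100 ≈ 23.68%


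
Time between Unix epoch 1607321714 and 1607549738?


228024 seconds (63.3 hours / 2.64 days)

Difference = 1607549738 - 1607321714 = 228024 seconds
In hours: 228024 / 3600 ≈ 63.3
In days: 228024 / 86400 ≈ 2.64


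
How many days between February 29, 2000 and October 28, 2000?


242 days

From February 29, 2000 to October 28, 2000
Rest of February 2000: 29 - 29 = 0
Full months: March 31, April 30, May 31, June 30, July 31, August 31, September 30
Days into October 2000: 28
Total = 0 + 31 + 30 + 31 + 30 + 31 + 31 + 30 + 28 = 242 days


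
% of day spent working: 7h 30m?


31.3%

Time: 450 minutes
Day: 1440 minutes
Percentage = (450/1440) × 100 ≈ 31.3%


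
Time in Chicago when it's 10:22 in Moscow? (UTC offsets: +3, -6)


01:22

Time difference = UTC-6 - UTC+3 = -9 hours
New hour = (10 -9) mod 24
= 1 mod 24 = 1
Minutes unchanged → 01:22


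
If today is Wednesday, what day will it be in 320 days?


Monday

Start: Wednesday (index 2)
(2 + 320) mod 7
= 322 mod 7
= 0
Index 0 → Monday


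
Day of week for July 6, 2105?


Zeller's congruence:
q=6, m=7, k=5, j=21
h = (6 + ⌊13×8/5⌋ + 5 + ⌊5/4⌋ + ⌊21/4⌋ - 2×21) mod 7
= (6 + 20 + 5 + 1 + 5 - 42) mod 7
= -5 mod 7 = 2
h=2 → Monday

Monday


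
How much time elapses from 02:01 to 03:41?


End time in minutes: 3×60 + 41 = 221
Start time in minutes: 2×60 + 1 = 121
Difference = 221 - 121 = 100 minutes
= 1 hours 40 minutes

1h 40m


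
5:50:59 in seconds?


Hours: 5 × 3600 = 18000
Minutes: 50 × 60 = 3000
Seconds: 59
Total = 18000 + 3000 + 59 = 21059

21059 seconds


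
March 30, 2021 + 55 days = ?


May 24, 2021

Start: March 30, 2021
Add 55 days
March 30 → April 1: 31 - 30 + 1 = 2 days (55 - 2 = 53 left)
April 1 → May 1: 30 - 1 + 1 = 30 days (53 - 30 = 23 left)
May 1 + 23 = May 24, 2021


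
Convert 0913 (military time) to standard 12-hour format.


9:13 AM

Hour: 9
9 < 12 → AM


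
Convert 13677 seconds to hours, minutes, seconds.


Hours: 13677 ÷ 3600 = 3 remainder 2877
Minutes: 2877 ÷ 60 = 47 remainder 57
Seconds: 57

3h 47m 57s


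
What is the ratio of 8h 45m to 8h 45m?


Duration 1: 525 minutes
Duration 2: 525 minutes
Ratio = 525:525
GCD = 525
Simplified = 1:1
As a decimal: 1/1 = 1.00

1:1 (1.00)


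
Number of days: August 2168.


31 days

Month: August (month 8)
August has 31 days


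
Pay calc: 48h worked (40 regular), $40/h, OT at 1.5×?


Regular: 40h × $40 = $1600.00
Overtime: 48 - 40 = 8h
OT pay: 8h × $40 × 1.5 = $480.00
Total = $1600.00 + $480.00 = $2080.00

$2080.00


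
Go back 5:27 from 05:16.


23:49

Start: 316 minutes from midnight
Subtract: 327 minutes
Remaining: 316 - 327 = -11
Negative → add 24×60 = 1429
Hours: 23, Minutes: 49


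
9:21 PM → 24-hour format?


21:21

Input: 9:21 PM
PM: 9 + 12 = 21


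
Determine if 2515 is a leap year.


Rules: divisible by 4 AND (not by 100 OR by 400)
2515 ÷ 4 = 628 remainder 3 → not divisible by 4
Not divisible by 4 → not a leap year

No


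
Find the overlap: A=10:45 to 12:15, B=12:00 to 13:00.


Meeting A: 645-735 (in minutes from midnight)
Meeting B: 720-780
Overlap start = max(645, 720) = 720
Overlap end = min(735, 780) = 735
Overlap = max(0, 735 - 720) = 15 min

15 minutes


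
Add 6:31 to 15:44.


22:15

Start: 944 minutes from midnight
Add: 391 minutes
Total: 1335 minutes
Hours: 1335 ÷ 60 = 22 remainder 15


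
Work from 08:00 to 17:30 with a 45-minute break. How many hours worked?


8h 45m (525 minutes)

Total time = (17×60+30) - (8×60+0)
= 1050 - 480 = 570 min
Minus break: 570 - 45 = 525 min
= 8h 45m


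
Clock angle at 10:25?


Hour hand = 10×30 + 25×0.5 = 312.5°
Minute hand = 25×6 = 150°
Difference = |312.5 - 150| = 162.5°

162.5°


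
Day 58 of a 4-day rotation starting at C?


Shift D

Shifts: A, B, C, D
Start: C (index 2)
Day 58: (2 + 58 - 1) mod 4
= 59 mod 4
= 3
Index 3 → shift D


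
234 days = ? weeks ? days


33 weeks 3 days

Weeks: 234 ÷ 7 = 33 remainder 3


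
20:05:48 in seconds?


72348 seconds

Hours: 20 × 3600 = 72000
Minutes: 5 × 60 = 300
Seconds: 48
Total = 72000 + 300 + 48 = 72348


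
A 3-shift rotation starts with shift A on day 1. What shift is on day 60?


Shifts: A, B, C
Start: A (index 0)
Day 60: (0 + 60 - 1) mod 3
= 59 mod 3
= 2
Index 2 → shift C

Shift C


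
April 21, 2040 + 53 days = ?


Start: April 21, 2040
Add 53 days
April 21 → May 1: 30 - 21 + 1 = 10 days (53 - 10 = 43 left)
May 1 → June 1: 31 - 1 + 1 = 31 days (43 - 31 = 12 left)
June 1 + 12 = June 13, 2040

June 13, 2040


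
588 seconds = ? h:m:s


Hours: 588 ÷ 3600 = 0 remainder 588
Minutes: 588 ÷ 60 = 9 remainder 48
Seconds: 48

0h 9m 48s


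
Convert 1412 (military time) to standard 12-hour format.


2:12 PM

Hour: 14
14 - 12 = 2 → PM


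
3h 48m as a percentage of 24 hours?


0.1583 (15.83%)

Total minutes: 3×60 + 48 = 228
Day = 24×60 = 1440 minutes
Fraction = 228/1440 ≈ 0.1583
As a percentage: 228/1440 × 100 ≈ 15.83%


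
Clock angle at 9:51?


10.5°

Hour hand = 9×30 + 51×0.5 = 295.5°
Minute hand = 51×6 = 306°
Difference = |295.5 - 306| = 10.5°


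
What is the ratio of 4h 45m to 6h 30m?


Duration 1: 285 minutes
Duration 2: 390 minutes
Ratio = 285:390
GCD = 15
Simplified = 19:26
As a decimal: 19/26 ≈ 0.73

19:26 (0.73)


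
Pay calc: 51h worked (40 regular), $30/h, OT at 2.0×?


Regular: 40h × $30 = $1200.00
Overtime: 51 - 40 = 11h
OT pay: 11h × $30 × 2.0 = $660.00
Total = $1200.00 + $660.00 = $1860.00

$1860.00


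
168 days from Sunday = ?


Sunday

Start: Sunday (index 6)
(6 + 168) mod 7
= 174 mod 7
= 6
Index 6 → Sunday


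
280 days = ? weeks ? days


Weeks: 280 ÷ 7 = 40 remainder 0

40 weeks 0 days


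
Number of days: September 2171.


30 days

Month: September (month 9)
September has 30 days


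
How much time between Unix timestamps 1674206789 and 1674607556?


Difference = 1674607556 - 1674206789 = 400767 seconds
In hours: 400767 / 3600 ≈ 111.3
In days: 400767 / 86400 ≈ 4.64

400767 seconds (111.3 hours / 4.64 days)


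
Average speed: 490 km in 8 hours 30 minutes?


Distance: 490 km
Time: 8h 30m = 510 min = 510/60 = 17/2 hours
Speed = 490 ÷ (17/2) = 490 × 2 / 17 = 980/17 ≈ 57.6 km/h

57.6 km/h


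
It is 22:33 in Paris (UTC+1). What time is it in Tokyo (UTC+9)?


06:33 (next day)

Time difference = UTC+9 - UTC+1 = +8 hours
New hour = (22 + 8) mod 24
= 30 mod 24 = 6
Minutes unchanged → 06:33; 30 ≥ 24 → next day


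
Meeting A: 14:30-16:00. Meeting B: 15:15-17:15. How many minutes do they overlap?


45 minutes

Meeting A: 870-960 (in minutes from midnight)
Meeting B: 915-1035
Overlap start = max(870, 915) = 915
Overlap end = min(960, 1035) = 960
Overlap = max(0, 960 - 915) = 45 min


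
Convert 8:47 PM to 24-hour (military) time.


Input: 8:47 PM
PM: 8 + 12 = 20

20:47


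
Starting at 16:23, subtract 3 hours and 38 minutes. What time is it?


Start: 983 minutes from midnight
Subtract: 218 minutes
Remaining: 983 - 218 = 765
Hours: 12, Minutes: 45

12:45


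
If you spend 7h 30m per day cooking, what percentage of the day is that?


Time: 450 minutes
Day: 1440 minutes
Percentage = (450/1440) × 100 ≈ 31.3%

31.3%


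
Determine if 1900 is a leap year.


Rules: divisible by 4 AND (not by 100 OR by 400)
1900 ÷ 4 = 475 exactly → divisible by 4
1900 ÷ 100 = 19 exactly → divisible by 100
1900 ÷ 400 = 4 remainder 300 → not divisible by 400
Divisible by 100 but not by 400 → not a leap year

No


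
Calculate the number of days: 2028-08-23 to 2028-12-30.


From August 23, 2028 to December 30, 2028
Rest of August 2028: 31 - 23 = 8
Full months: September 30, October 31, November 30
Days into December 2028: 30
Total = 8 + 30 + 31 + 30 + 30 = 129 days

129 days


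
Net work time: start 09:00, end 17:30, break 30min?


8h 0m (480 minutes)

Total time = (17×60+30) - (9×60+0)
= 1050 - 540 = 510 min
Minus break: 510 - 30 = 480 min
= 8h 0m


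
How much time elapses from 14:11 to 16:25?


2h 14m

End time in minutes: 16×60 + 25 = 985
Start time in minutes: 14×60 + 11 = 851
Difference = 985 - 851 = 134 minutes
= 2 hours 14 minutes


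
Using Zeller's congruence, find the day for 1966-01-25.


Zeller's congruence:
q=25, m=13, k=65, j=19
h = (25 + ⌊13×14/5⌋ + 65 + ⌊65/4⌋ + ⌊19/4⌋ - 2×19) mod 7
= (25 + 36 + 65 + 16 + 4 - 38) mod 7
= 108 mod 7 = 3
h=3 → Tuesday

Tuesday


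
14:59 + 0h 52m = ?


Start: 899 minutes from midnight
Add: 52 minutes
Total: 951 minutes
Hours: 951 ÷ 60 = 15 remainder 51

15:51


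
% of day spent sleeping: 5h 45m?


24.0%

Time: 345 minutes
Day: 1440 minutes
Percentage = (345/1440) × 100 ≈ 24.0%


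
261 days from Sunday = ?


Tuesday

Start: Sunday (index 6)
(6 + 261) mod 7
= 267 mod 7
= 1
Index 1 → Tuesday


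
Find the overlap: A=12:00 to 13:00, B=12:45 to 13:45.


Meeting A: 720-780 (in minutes from midnight)
Meeting B: 765-825
Overlap start = max(720, 765) = 765
Overlap end = min(780, 825) = 780
Overlap = max(0, 780 - 765) = 15 min

15 minutes


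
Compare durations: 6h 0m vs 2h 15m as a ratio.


8:3 (2.67)

Duration 1: 360 minutes
Duration 2: 135 minutes
Ratio = 360:135
GCD = 45
Simplified = 8:3
As a decimal: 8/3 ≈ 2.67


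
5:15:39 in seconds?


18939 seconds

Hours: 5 × 3600 = 18000
Minutes: 15 × 60 = 900
Seconds: 39
Total = 18000 + 900 + 39 = 18939


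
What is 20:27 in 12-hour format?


Hour: 20
20 - 12 = 8 → PM

8:27 PM


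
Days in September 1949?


Month: September (month 9)
September has 30 days

30 days


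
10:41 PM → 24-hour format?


Input: 10:41 PM
PM: 10 + 12 = 22

22:41


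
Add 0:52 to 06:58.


Start: 418 minutes from midnight
Add: 52 minutes
Total: 470 minutes
Hours: 470 ÷ 60 = 7 remainder 50

07:50


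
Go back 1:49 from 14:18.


Start: 858 minutes from midnight
Subtract: 109 minutes
Remaining: 858 - 109 = 749
Hours: 12, Minutes: 29

12:29


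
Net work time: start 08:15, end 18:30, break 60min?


Total time = (18×60+30) - (8×60+15)
= 1110 - 495 = 615 min
Minus break: 615 - 60 = 555 min
= 9h 15m

9h 15m (555 minutes)


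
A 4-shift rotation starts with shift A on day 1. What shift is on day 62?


Shift B

Shifts: A, B, C, D
Start: A (index 0)
Day 62: (0 + 62 - 1) mod 4
= 61 mod 4
= 1
Index 1 → shift B


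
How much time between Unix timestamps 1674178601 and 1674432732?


254131 seconds (70.6 hours / 2.94 days)

Difference = 1674432732 - 1674178601 = 254131 seconds
In hours: 254131 / 3600 ≈ 70.6
In days: 254131 / 86400 ≈ 2.94


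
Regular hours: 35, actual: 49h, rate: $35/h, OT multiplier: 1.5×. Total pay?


$1960.00

Regular: 35h × $35 = $1225.00
Overtime: 49 - 35 = 14h
OT pay: 14h × $35 × 1.5 = $735.00
Total = $1225.00 + $735.00 = $1960.00


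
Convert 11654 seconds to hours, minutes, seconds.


3h 14m 14s

Hours: 11654 ÷ 3600 = 3 remainder 854
Minutes: 854 ÷ 60 = 14 remainder 14
Seconds: 14


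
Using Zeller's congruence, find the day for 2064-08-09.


Zeller's congruence:
q=9, m=8, k=64, j=20
h = (9 + ⌊13×9/5⌋ + 64 + ⌊64/4⌋ + ⌊20/4⌋ - 2×20) mod 7
= (9 + 23 + 64 + 16 + 5 - 40) mod 7
= 77 mod 7 = 0
h=0 → Saturday

Saturday


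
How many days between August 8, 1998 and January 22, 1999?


167 days

From August 8, 1998 to January 22, 1999
Rest of August 1998: 31 - 8 = 23
Full months: September 30, October 31, November 30, December 31
Days into January 1999: 22
Total = 23 + 30 + 31 + 30 + 31 + 22 = 167 days


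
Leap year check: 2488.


Yes

Rules: divisible by 4 AND (not by 100 OR by 400)
2488 ÷ 4 = 622 exactly → divisible by 4
2488 ÷ 100 = 24 remainder 88 → not divisible by 100
Divisible by 4 but not by 100 → leap year


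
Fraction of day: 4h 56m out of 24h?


Total minutes: 4×60 + 56 = 296
Day = 24×60 = 1440 minutes
Fraction = 296/1440 ≈ 0.2056
As a percentage: 296/1440 × 100 ≈ 20.56%

0.2056 (20.56%)


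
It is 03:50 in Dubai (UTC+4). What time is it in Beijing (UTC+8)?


07:50

Time difference = UTC+8 - UTC+4 = +4 hours
New hour = (3 + 4) mod 24
= 7 mod 24 = 7
Minutes unchanged → 07:50


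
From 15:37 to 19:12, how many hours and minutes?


End time in minutes: 19×60 + 12 = 1152
Start time in minutes: 15×60 + 37 = 937
Difference = 1152 - 937 = 215 minutes
= 3 hours 35 minutes

3h 35m


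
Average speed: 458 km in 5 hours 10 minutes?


88.6 km/h

Distance: 458 km
Time: 5h 10m = 310 min = 310/60 = 31/6 hours
Speed = 458 ÷ (31/6) = 458 × 6 / 31 = 2748/31 ≈ 88.6 km/h


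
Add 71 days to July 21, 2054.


September 30, 2054

Start: July 21, 2054
Add 71 days
July 21 → August 1: 31 - 21 + 1 = 11 days (71 - 11 = 60 left)
August 1 → September 1: 31 - 1 + 1 = 31 days (60 - 31 = 29 left)
September 1 + 29 = September 30, 2054


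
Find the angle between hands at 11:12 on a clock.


Hour hand = 11×30 + 12×0.5 = 336.0°
Minute hand = 12×6 = 72°
Difference = |336.0 - 72| = 264.0°
Since > 180°: 360 - 264.0 = 96.0°

96.0°


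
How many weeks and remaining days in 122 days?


Weeks: 122 ÷ 7 = 17 remainder 3

17 weeks 3 days


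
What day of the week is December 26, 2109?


Thursday

Zeller's congruence:
q=26, m=12, k=9, j=21
h = (26 + ⌊13×13/5⌋ + 9 + ⌊9/4⌋ + ⌊21/4⌋ - 2×21) mod 7
= (26 + 33 + 9 + 2 + 5 - 42) mod 7
= 33 mod 7 = 5
h=5 → Thursday


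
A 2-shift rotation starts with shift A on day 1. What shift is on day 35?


Shifts: A, B
Start: A (index 0)
Day 35: (0 + 35 - 1) mod 2
= 34 mod 2
= 0
Index 0 → shift A

Shift A


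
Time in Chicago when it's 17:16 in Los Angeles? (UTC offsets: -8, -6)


19:16

Time difference = UTC-6 - UTC-8 = +2 hours
New hour = (17 + 2) mod 24
= 19 mod 24 = 19
Minutes unchanged → 19:16


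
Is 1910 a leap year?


Rules: divisible by 4 AND (not by 100 OR by 400)
1910 ÷ 4 = 477 remainder 2 → not divisible by 4
Not divisible by 4 → not a leap year

No


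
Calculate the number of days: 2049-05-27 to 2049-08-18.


83 days

From May 27, 2049 to August 18, 2049
Rest of May 2049: 31 - 27 = 4
Full months: June 30, July 31
Days into August 2049: 18
Total = 4 + 30 + 31 + 18 = 83 days


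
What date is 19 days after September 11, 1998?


Start: September 11, 1998
Add 19 days
September 11 + 19 = September 30, 1998

September 30, 1998


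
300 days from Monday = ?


Sunday

Start: Monday (index 0)
(0 + 300) mod 7
= 300 mod 7
= 6
Index 6 → Sunday


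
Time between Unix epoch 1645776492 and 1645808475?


Difference = 1645808475 - 1645776492 = 31983 seconds
In hours: 31983 / 3600 ≈ 8.9
In days: 31983 / 86400 ≈ 0.37

31983 seconds (8.9 hours / 0.37 days)


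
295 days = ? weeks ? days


Weeks: 295 ÷ 7 = 42 remainder 1

42 weeks 1 days


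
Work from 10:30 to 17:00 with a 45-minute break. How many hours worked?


5h 45m (345 minutes)

Total time = (17×60+0) - (10×60+30)
= 1020 - 630 = 390 min
Minus break: 390 - 45 = 345 min
= 5h 45m


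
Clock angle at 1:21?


85.5°

Hour hand = 1×30 + 21×0.5 = 40.5°
Minute hand = 21×6 = 126°
Difference = |40.5 - 126| = 85.5°


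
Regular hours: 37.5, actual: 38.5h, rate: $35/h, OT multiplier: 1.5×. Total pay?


$1365.00

Regular: 37.5h × $35 = $1312.50
Overtime: 38.5 - 37.5 = 1.0h
OT pay: 1.0h × $35 × 1.5 = $52.50
Total = $1312.50 + $52.50 = $1365.00


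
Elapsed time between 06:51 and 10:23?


3h 32m

End time in minutes: 10×60 + 23 = 623
Start time in minutes: 6×60 + 51 = 411
Difference = 623 - 411 = 212 minutes
= 3 hours 32 minutes


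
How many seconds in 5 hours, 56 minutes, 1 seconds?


21361 seconds

Hours: 5 × 3600 = 18000
Minutes: 56 × 60 = 3360
Seconds: 1
Total = 18000 + 3360 + 1 = 21361


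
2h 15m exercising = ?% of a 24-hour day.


9.4%

Time: 135 minutes
Day: 1440 minutes
Percentage = (135/1440) × 100 ≈ 9.4%


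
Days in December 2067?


31 days

Month: December (month 12)
December has 31 days


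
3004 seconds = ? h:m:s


0h 50m 4s

Hours: 3004 ÷ 3600 = 0 remainder 3004
Minutes: 3004 ÷ 60 = 50 remainder 4
Seconds: 4


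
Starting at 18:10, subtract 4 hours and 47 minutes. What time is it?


13:23

Start: 1090 minutes from midnight
Subtract: 287 minutes
Remaining: 1090 - 287 = 803
Hours: 13, Minutes: 23


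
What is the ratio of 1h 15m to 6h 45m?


Duration 1: 75 minutes
Duration 2: 405 minutes
Ratio = 75:405
GCD = 15
Simplified = 5:27
As a decimal: 5/27 ≈ 0.19

5:27 (0.19)


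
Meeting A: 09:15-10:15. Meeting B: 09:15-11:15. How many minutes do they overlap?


Meeting A: 555-615 (in minutes from midnight)
Meeting B: 555-675
Overlap start = max(555, 555) = 555
Overlap end = min(615, 675) = 615
Overlap = max(0, 615 - 555) = 60 min

60 minutes


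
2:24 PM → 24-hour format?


Input: 2:24 PM
PM: 2 + 12 = 14

14:24


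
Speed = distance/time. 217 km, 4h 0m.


Distance: 217 km
Time: 4 hours
Speed = 217 / 4 ≈ 54.3 km/h

54.3 km/h


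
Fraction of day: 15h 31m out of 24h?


Total minutes: 15×60 + 31 = 931
Day = 24×60 = 1440 minutes
Fraction = 931/1440 ≈ 0.6465
As a percentage: 931/1440 × 100 ≈ 64.65%

0.6465 (64.65%)


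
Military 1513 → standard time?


3:13 PM

Hour: 15
15 - 12 = 3 → PM


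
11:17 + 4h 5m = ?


15:22

Start: 677 minutes from midnight
Add: 245 minutes
Total: 922 minutes
Hours: 922 ÷ 60 = 15 remainder 22


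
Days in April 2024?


Month: April (month 4)
April has 30 days

30 days


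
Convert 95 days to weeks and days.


13 weeks 4 days

Weeks: 95 ÷ 7 = 13 remainder 4


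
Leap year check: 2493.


No

Rules: divisible by 4 AND (not by 100 OR by 400)
2493 ÷ 4 = 623 remainder 1 → not divisible by 4
Not divisible by 4 → not a leap year


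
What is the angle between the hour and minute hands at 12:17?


Hour hand (12 ≡ 0 on the dial): 0×30 + 17×0.5 = 8.5°
Minute hand = 17×6 = 102°
Difference = |8.5 - 102| = 93.5°

93.5°


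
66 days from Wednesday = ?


Saturday

Start: Wednesday (index 2)
(2 + 66) mod 7
= 68 mod 7
= 5
Index 5 → Saturday


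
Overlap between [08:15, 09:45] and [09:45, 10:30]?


0 minutes

Meeting A: 495-585 (in minutes from midnight)
Meeting B: 585-630
Overlap start = max(495, 585) = 585
Overlap end = min(585, 630) = 585
Overlap = max(0, 585 - 585) = 0 min


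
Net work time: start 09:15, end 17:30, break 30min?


7h 45m (465 minutes)

Total time = (17×60+30) - (9×60+15)
= 1050 - 555 = 495 min
Minus break: 495 - 30 = 465 min
= 7h 45m


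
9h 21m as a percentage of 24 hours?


0.3896 (38.96%)

Total minutes: 9×60 + 21 = 561
Day = 24×60 = 1440 minutes
Fraction = 561/1440 ≈ 0.3896
As a percentage: 561/1440 × 100 ≈ 38.96%


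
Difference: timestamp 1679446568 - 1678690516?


Difference = 1679446568 - 1678690516 = 756052 seconds
In hours: 756052 / 3600 ≈ 210.0
In days: 756052 / 86400 ≈ 8.75

756052 seconds (210.0 hours / 8.75 days)


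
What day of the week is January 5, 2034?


Zeller's congruence:
q=5, m=13, k=33, j=20
h = (5 + ⌊13×14/5⌋ + 33 + ⌊33/4⌋ + ⌊20/4⌋ - 2×20) mod 7
= (5 + 36 + 33 + 8 + 5 - 40) mod 7
= 47 mod 7 = 5
h=5 → Thursday

Thursday


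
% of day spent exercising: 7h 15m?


30.2%

Time: 435 minutes
Day: 1440 minutes
Percentage = (435/1440) × 100 ≈ 30.2%


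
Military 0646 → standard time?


6:46 AM

Hour: 6
6 < 12 → AM


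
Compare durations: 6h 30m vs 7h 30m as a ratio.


Duration 1: 390 minutes
Duration 2: 450 minutes
Ratio = 390:450
GCD = 30
Simplified = 13:15
As a decimal: 13/15 ≈ 0.87

13:15 (0.87)


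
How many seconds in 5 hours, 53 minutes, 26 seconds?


Hours: 5 × 3600 = 18000
Minutes: 53 × 60 = 3180
Seconds: 26
Total = 18000 + 3180 + 26 = 21206

21206 seconds


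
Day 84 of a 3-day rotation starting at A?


Shift C

Shifts: A, B, C
Start: A (index 0)
Day 84: (0 + 84 - 1) mod 3
= 83 mod 3
= 2
Index 2 → shift C


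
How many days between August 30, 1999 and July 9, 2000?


314 days

From August 30, 1999 to July 9, 2000
Rest of August 1999: 31 - 30 = 1
Full months: September 30, October 31, November 30, December 31, January 31, February 2000 29, March 31, April 30, May 31, June 30
Days into July 2000: 9
Total = 1 + 30 + 31 + 30 + 31 + 31 + 29 + 31 + 30 + 31 + 30 + 9 = 314 days


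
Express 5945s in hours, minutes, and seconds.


Hours: 5945 ÷ 3600 = 1 remainder 2345
Minutes: 2345 ÷ 60 = 39 remainder 5
Seconds: 5

1h 39m 5s


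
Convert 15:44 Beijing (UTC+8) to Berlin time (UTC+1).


Time difference = UTC+1 - UTC+8 = -7 hours
New hour = (15 -7) mod 24
= 8 mod 24 = 8
Minutes unchanged → 08:44

08:44


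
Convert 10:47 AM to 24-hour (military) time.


10:47

Input: 10:47 AM
AM hour stays: 10


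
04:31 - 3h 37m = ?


00:54

Start: 271 minutes from midnight
Subtract: 217 minutes
Remaining: 271 - 217 = 54
Hours: 0, Minutes: 54


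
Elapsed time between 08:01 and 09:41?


1h 40m

End time in minutes: 9×60 + 41 = 581
Start time in minutes: 8×60 + 1 = 481
Difference = 581 - 481 = 100 minutes
= 1 hours 40 minutes


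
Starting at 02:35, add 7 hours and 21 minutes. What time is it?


09:56

Start: 155 minutes from midnight
Add: 441 minutes
Total: 596 minutes
Hours: 596 ÷ 60 = 9 remainder 56


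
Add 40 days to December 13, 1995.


Start: December 13, 1995
Add 40 days
December 13 → January 1: 31 - 13 + 1 = 19 days (40 - 19 = 21 left)
January 1 + 21 = January 22, 1996

January 22, 1996


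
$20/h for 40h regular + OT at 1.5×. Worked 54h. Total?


Regular: 40h × $20 = $800.00
Overtime: 54 - 40 = 14h
OT pay: 14h × $20 × 1.5 = $420.00
Total = $800.00 + $420.00 = $1220.00

$1220.00


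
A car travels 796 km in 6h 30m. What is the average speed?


122.5 km/h

Distance: 796 km
Time: 6h 30m = 390 min = 390/60 = 13/2 hours
Speed = 796 ÷ (13/2) = 796 × 2 / 13 = 1592/13 ≈ 122.5 km/h


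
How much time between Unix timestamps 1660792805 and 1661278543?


Difference = 1661278543 - 1660792805 = 485738 seconds
In hours: 485738 / 3600 ≈ 134.9
In days: 485738 / 86400 ≈ 5.62

485738 seconds (134.9 hours / 5.62 days)


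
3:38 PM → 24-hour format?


Input: 3:38 PM
PM: 3 + 12 = 15

15:38


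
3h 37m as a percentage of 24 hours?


0.1507 (15.07%)

Total minutes: 3×60 + 37 = 217
Day = 24×60 = 1440 minutes
Fraction = 217/1440 ≈ 0.1507
As a percentage: 217/1440 × 100 ≈ 15.07%


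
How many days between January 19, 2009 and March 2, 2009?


42 days

From January 19, 2009 to March 2, 2009
Rest of January 2009: 31 - 19 = 12
Full months: February 2009 28
Days into March 2009: 2
Total = 12 + 28 + 2 = 42 days


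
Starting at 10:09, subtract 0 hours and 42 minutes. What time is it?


Start: 609 minutes from midnight
Subtract: 42 minutes
Remaining: 609 - 42 = 567
Hours: 9, Minutes: 27

09:27


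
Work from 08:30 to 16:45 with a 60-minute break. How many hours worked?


7h 15m (435 minutes)

Total time = (16×60+45) - (8×60+30)
= 1005 - 510 = 495 min
Minus break: 495 - 60 = 435 min
= 7h 15m


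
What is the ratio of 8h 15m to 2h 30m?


33:10 (3.30)

Duration 1: 495 minutes
Duration 2: 150 minutes
Ratio = 495:150
GCD = 15
Simplified = 33:10
As a decimal: 33/10 = 3.30


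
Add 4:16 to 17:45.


22:01

Start: 1065 minutes from midnight
Add: 256 minutes
Total: 1321 minutes
Hours: 1321 ÷ 60 = 22 remainder 1


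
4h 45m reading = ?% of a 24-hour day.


19.8%

Time: 285 minutes
Day: 1440 minutes
Percentage = (285/1440) × 100 ≈ 19.8%


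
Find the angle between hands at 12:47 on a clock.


101.5°

Hour hand (12 ≡ 0 on the dial): 0×30 + 47×0.5 = 23.5°
Minute hand = 47×6 = 282°
Difference = |23.5 - 282| = 258.5°
Since > 180°: 360 - 258.5 = 101.5°


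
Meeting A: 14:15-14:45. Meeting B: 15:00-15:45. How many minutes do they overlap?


0 minutes

Meeting A: 855-885 (in minutes from midnight)
Meeting B: 900-945
Overlap start = max(855, 900) = 900
Overlap end = min(885, 945) = 885
Overlap = max(0, 885 - 900) = 0 min


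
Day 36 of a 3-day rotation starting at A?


Shift C

Shifts: A, B, C
Start: A (index 0)
Day 36: (0 + 36 - 1) mod 3
= 35 mod 3
= 2
Index 2 → shift C


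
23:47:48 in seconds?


Hours: 23 × 3600 = 82800
Minutes: 47 × 60 = 2820
Seconds: 48
Total = 82800 + 2820 + 48 = 85668

85668 seconds


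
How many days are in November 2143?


Month: November (month 11)
November has 30 days

30 days


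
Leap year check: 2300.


No

Rules: divisible by 4 AND (not by 100 OR by 400)
2300 ÷ 4 = 575 exactly → divisible by 4
2300 ÷ 100 = 23 exactly → divisible by 100
2300 ÷ 400 = 5 remainder 300 → not divisible by 400
Divisible by 100 but not by 400 → not a leap year


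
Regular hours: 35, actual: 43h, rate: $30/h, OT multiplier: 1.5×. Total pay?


$1410.00

Regular: 35h × $30 = $1050.00
Overtime: 43 - 35 = 8h
OT pay: 8h × $30 × 1.5 = $360.00
Total = $1050.00 + $360.00 = $1410.00


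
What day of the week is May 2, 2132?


Friday

Zeller's congruence:
q=2, m=5, k=32, j=21
h = (2 + ⌊13×6/5⌋ + 32 + ⌊32/4⌋ + ⌊21/4⌋ - 2×21) mod 7
= (2 + 15 + 32 + 8 + 5 - 42) mod 7
= 20 mod 7 = 6
h=6 → Friday


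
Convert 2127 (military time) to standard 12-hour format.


Hour: 21
21 - 12 = 9 → PM

9:27 PM


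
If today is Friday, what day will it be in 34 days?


Thursday

Start: Friday (index 4)
(4 + 34) mod 7
= 38 mod 7
= 3
Index 3 → Thursday


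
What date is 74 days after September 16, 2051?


November 29, 2051

Start: September 16, 2051
Add 74 days
September 16 → October 1: 30 - 16 + 1 = 15 days (74 - 15 = 59 left)
October 1 → November 1: 31 - 1 + 1 = 31 days (59 - 31 = 28 left)
November 1 + 28 = November 29, 2051


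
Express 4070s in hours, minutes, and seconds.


1h 7m 50s

Hours: 4070 ÷ 3600 = 1 remainder 470
Minutes: 470 ÷ 60 = 7 remainder 50
Seconds: 50


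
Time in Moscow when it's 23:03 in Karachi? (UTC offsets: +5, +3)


21:03

Time difference = UTC+3 - UTC+5 = -2 hours
New hour = (23 -2) mod 24
= 21 mod 24 = 21
Minutes unchanged → 21:03


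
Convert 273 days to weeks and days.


39 weeks 0 days

Weeks: 273 ÷ 7 = 39 remainder 0


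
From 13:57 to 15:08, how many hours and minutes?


1h 11m

End time in minutes: 15×60 + 8 = 908
Start time in minutes: 13×60 + 57 = 837
Difference = 908 - 837 = 71 minutes
= 1 hours 11 minutes


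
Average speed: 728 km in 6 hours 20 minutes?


Distance: 728 km
Time: 6h 20m = 380 min = 380/60 = 19/3 hours
Speed = 728 ÷ (19/3) = 728 × 3 / 19 = 2184/19 ≈ 114.9 km/h

114.9 km/h


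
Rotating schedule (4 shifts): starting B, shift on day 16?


Shift A

Shifts: A, B, C, D
Start: B (index 1)
Day 16: (1 + 16 - 1) mod 4
= 16 mod 4
= 0
Index 0 → shift A


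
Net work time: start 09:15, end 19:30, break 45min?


9h 30m (570 minutes)

Total time = (19×60+30) - (9×60+15)
= 1170 - 555 = 615 min
Minus break: 615 - 45 = 570 min
= 9h 30m


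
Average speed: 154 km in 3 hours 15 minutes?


47.4 km/h

Distance: 154 km
Time: 3h 15m = 195 min = 195/60 = 13/4 hours
Speed = 154 ÷ (13/4) = 154 × 4 / 13 = 616/13 ≈ 47.4 km/h


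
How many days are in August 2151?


Month: August (month 8)
August has 31 days

31 days


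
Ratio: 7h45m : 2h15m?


31:9 (3.44)

Duration 1: 465 minutes
Duration 2: 135 minutes
Ratio = 465:135
GCD = 15
Simplified = 31:9
As a decimal: 31/9 ≈ 3.44


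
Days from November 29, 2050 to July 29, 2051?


242 days

From November 29, 2050 to July 29, 2051
Rest of November 2050: 30 - 29 = 1
Full months: December 31, January 31, February 2051 28, March 31, April 30, May 31, June 30
Days into July 2051: 29
Total = 1 + 31 + 31 + 28 + 31 + 30 + 31 + 30 + 29 = 242 days


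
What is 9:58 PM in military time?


21:58

Input: 9:58 PM
PM: 9 + 12 = 21


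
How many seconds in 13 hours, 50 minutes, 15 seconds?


49815 seconds

Hours: 13 × 3600 = 46800
Minutes: 50 × 60 = 3000
Seconds: 15
Total = 46800 + 3000 + 15 = 49815


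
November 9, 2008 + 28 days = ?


December 7, 2008

Start: November 9, 2008
Add 28 days
November 9 → December 1: 30 - 9 + 1 = 22 days (28 - 22 = 6 left)
December 1 + 6 = December 7, 2008


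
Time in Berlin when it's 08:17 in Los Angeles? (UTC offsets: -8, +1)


17:17

Time difference = UTC+1 - UTC-8 = +9 hours
New hour = (8 + 9) mod 24
= 17 mod 24 = 17
Minutes unchanged → 17:17


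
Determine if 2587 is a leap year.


Rules: divisible by 4 AND (not by 100 OR by 400)
2587 ÷ 4 = 646 remainder 3 → not divisible by 4
Not divisible by 4 → not a leap year

No


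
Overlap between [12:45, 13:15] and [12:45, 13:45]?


Meeting A: 765-795 (in minutes from midnight)
Meeting B: 765-825
Overlap start = max(765, 765) = 765
Overlap end = min(795, 825) = 795
Overlap = max(0, 795 - 765) = 30 min

30 minutes


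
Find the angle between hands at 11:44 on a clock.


88.0°

Hour hand = 11×30 + 44×0.5 = 352.0°
Minute hand = 44×6 = 264°
Difference = |352.0 - 264| = 88.0°


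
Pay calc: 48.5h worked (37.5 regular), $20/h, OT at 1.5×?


$1080.00

Regular: 37.5h × $20 = $750.00
Overtime: 48.5 - 37.5 = 11.0h
OT pay: 11.0h × $20 × 1.5 = $330.00
Total = $750.00 + $330.00 = $1080.00


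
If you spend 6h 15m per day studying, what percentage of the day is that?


26.0%

Time: 375 minutes
Day: 1440 minutes
Percentage = (375/1440) × 100 ≈ 26.0%


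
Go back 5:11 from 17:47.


Start: 1067 minutes from midnight
Subtract: 311 minutes
Remaining: 1067 - 311 = 756
Hours: 12, Minutes: 36

12:36


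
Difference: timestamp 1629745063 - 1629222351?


522712 seconds (145.2 hours / 6.05 days)

Difference = 1629745063 - 1629222351 = 522712 seconds
In hours: 522712 / 3600 ≈ 145.2
In days: 522712 / 86400 ≈ 6.05
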